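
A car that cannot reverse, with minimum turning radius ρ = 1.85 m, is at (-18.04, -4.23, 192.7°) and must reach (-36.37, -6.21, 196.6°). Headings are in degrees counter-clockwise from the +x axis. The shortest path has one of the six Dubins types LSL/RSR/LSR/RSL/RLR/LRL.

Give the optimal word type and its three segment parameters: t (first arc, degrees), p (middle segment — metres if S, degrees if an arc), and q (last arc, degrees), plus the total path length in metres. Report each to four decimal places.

Let ψ = atan2(Δy, Δx) = atan2(-1.98, -18.33) = -173.8348° be the start→goal bearing.
Normalize: d = |goal − start| / ρ = 18.436629/1.85 = 9.965746, α = (θ_start − ψ) mod 360° = 6.5348° = 0.114054 rad, β = (θ_goal − ψ) mod 360° = 10.4348° = 0.182122 rad.
Common terms: sin α = 0.113807, cos α = 0.993503, sin β = 0.181117, cos β = 0.983462, cos(α−β) = 0.997684, d² = 99.316085. Work in radians in the unit-radius frame; every candidate has L = ρ·(t + p + q).
LSL: p² = 2 + d² − 2cos(α−β) + 2d(sin α − sin β) = 97.979131; p = √p² = 9.898441; φ = atan2(cos β − cos α, d + sin α − sin β) = -0.001014 rad; t = (φ − α) mod 2π = 6.168116 rad, q = (β − φ) mod 2π = 0.183137 rad → L = 1.85·(6.168116 + 9.898441 + 0.183137) = 1.85·16.249694 = 30.061934 m
RSR: p² = 2 + d² − 2cos(α−β) + 2d(sin β − sin α) = 100.662302; p = √p² = 10.033060; φ = atan2(cos α − cos β, d − sin α + sin β) = 0.001001 rad; t = (α − φ) mod 2π = 0.113054 rad, q = (φ − β) mod 2π = 6.102064 rad → L = 1.85·(0.113054 + 10.033060 + 6.102064) = 1.85·16.248178 = 30.059129 m
LSR: p² = d² − 2 + 2cos(α−β) + 2d(sin α + sin β) = 105.189736; p = √p² = 10.256205; φ = atan2(−cos α − cos β, d + sin α + sin β) − atan2(−2, p) = 0.002246 rad; t = (φ − α) mod 2π = 6.171376 rad, q = (φ − β) mod 2π = 6.103309 rad → L = 1.85·(6.171376 + 10.256205 + 6.103309) = 1.85·22.530890 = 41.682146 m
RSL: p² = d² − 2 + 2cos(α−β) − 2d(sin α + sin β) = 93.433170; p = √p² = 9.666084; φ = atan2(cos α + cos β, d − sin α − sin β) − atan2(2, p) = -0.002383 rad; t = (α − φ) mod 2π = 0.116437 rad, q = (β − φ) mod 2π = 0.184505 rad → L = 1.85·(0.116437 + 9.666084 + 0.184505) = 1.85·9.967025 = 18.438997 m
RLR: c = (6 − d² + 2cos(α−β) + 2d(sin α − sin β))/8 = -11.582788, |c| > 1 → infeasible
LRL: c = (6 − d² + 2cos(α−β) − 2d(sin α − sin β))/8 = -11.247391, |c| > 1 → infeasible
Shortest: RSL with L = 18.438997 m ≈ 18.4390 m
Convert RSL to answer units (arcs ×180/π): t = 0.116437·180/π = 6.6713°, p = ρ·p = 1.85·9.666084 = 17.8823 m, q = 0.184505·180/π = 10.5713°, L = 18.4390 m.

RSL: t = 6.6713°, p = 17.8823 m, q = 10.5713°, L = 18.4390 m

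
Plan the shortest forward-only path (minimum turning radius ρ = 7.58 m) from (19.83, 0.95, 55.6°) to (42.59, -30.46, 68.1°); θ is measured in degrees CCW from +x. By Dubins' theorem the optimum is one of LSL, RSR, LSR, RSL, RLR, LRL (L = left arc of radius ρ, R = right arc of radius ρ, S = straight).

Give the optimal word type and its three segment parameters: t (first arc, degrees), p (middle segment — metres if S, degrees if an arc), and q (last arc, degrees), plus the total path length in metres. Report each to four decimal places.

Let ψ = atan2(Δy, Δx) = atan2(-31.41, 22.76) = -54.0725° be the start→goal bearing.
Normalize: d = |goal − start| / ρ = 38.789247/7.58 = 5.117315, α = (θ_start − ψ) mod 360° = 109.6725° = 1.914147 rad, β = (θ_goal − ψ) mod 360° = 122.1725° = 2.132313 rad.
Common terms: sin α = 0.941632, cos α = -0.336644, sin β = 0.846448, cos β = -0.532471, cos(α−β) = 0.976296, d² = 26.186912. Work in radians in the unit-radius frame; every candidate has L = ρ·(t + p + q).
LSL: p² = 2 + d² − 2cos(α−β) + 2d(sin α − sin β) = 27.208488; p = √p² = 5.216176; φ = atan2(cos β − cos α, d + sin α − sin β) = -0.037551 rad; t = (φ − α) mod 2π = 4.331487 rad, q = (β − φ) mod 2π = 2.169864 rad → L = 7.58·(4.331487 + 5.216176 + 2.169864) = 7.58·11.717527 = 88.818855 m
RSR: p² = 2 + d² − 2cos(α−β) + 2d(sin β − sin α) = 25.260152; p = √p² = 5.025948; φ = atan2(cos α − cos β, d − sin α + sin β) = 0.038973 rad; t = (α − φ) mod 2π = 1.875174 rad, q = (φ − β) mod 2π = 4.189845 rad → L = 7.58·(1.875174 + 5.025948 + 4.189845) = 7.58·11.090967 = 84.069530 m
LSR: p² = d² − 2 + 2cos(α−β) + 2d(sin α + sin β) = 44.439846; p = √p² = 6.666322; φ = atan2(−cos α − cos β, d + sin α + sin β) − atan2(−2, p) = 0.416673 rad; t = (φ − α) mod 2π = 4.785711 rad, q = (φ − β) mod 2π = 4.567545 rad → L = 7.58·(4.785711 + 6.666322 + 4.567545) = 7.58·16.019578 = 121.428404 m
RSL: p² = d² − 2 + 2cos(α−β) − 2d(sin α + sin β) = 7.839162; p = √p² = 2.799850; φ = atan2(cos α + cos β, d − sin α − sin β) − atan2(2, p) = -0.875631 rad; t = (α − φ) mod 2π = 2.789778 rad, q = (β − φ) mod 2π = 3.007944 rad → L = 7.58·(2.789778 + 2.799850 + 3.007944) = 7.58·8.597573 = 65.169600 m
RLR: c = (6 − d² + 2cos(α−β) + 2d(sin α − sin β))/8 = -2.157519, |c| > 1 → infeasible
LRL: c = (6 − d² + 2cos(α−β) − 2d(sin α − sin β))/8 = -2.401061, |c| > 1 → infeasible
Shortest: RSL with L = 65.169600 m ≈ 65.1696 m
Convert RSL to answer units (arcs ×180/π): t = 2.789778·180/π = 159.8425°, p = ρ·p = 7.58·2.799850 = 21.2229 m, q = 3.007944·180/π = 172.3425°, L = 65.1696 m.

RSL: t = 159.8425°, p = 21.2229 m, q = 172.3425°, L = 65.1696 m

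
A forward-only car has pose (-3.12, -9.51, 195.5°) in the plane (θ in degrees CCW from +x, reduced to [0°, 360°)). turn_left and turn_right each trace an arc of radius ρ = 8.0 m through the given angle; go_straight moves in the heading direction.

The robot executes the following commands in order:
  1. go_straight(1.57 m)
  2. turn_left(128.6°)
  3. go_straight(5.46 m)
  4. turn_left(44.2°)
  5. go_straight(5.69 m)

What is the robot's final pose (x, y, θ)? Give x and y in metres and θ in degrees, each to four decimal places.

set_pose: (x, y, θ) = (-3.1200, -9.5100, 195.5000°), ρ = 8.0
go_straight(1.57): x += 1.57·cos θ, y += 1.57·sin θ → (-4.6329, -9.9296, 195.5000°)
turn_left(128.6°): centre at ρ to the left, rotate +128.6° → (-7.1860, -24.1189, 324.1000°)
go_straight(5.46): x += 5.46·cos θ, y += 5.46·sin θ → (-2.7631, -27.3205, 324.1000°)
turn_left(44.2°): centre at ρ to the left, rotate +44.2° → (3.0827, -28.7564, 368.3000° ≡ 8.3000°)
go_straight(5.69): x += 5.69·cos θ, y += 5.69·sin θ → (8.7131, -27.9350, 8.3000°)

(8.7131, -27.9350, 8.3000°)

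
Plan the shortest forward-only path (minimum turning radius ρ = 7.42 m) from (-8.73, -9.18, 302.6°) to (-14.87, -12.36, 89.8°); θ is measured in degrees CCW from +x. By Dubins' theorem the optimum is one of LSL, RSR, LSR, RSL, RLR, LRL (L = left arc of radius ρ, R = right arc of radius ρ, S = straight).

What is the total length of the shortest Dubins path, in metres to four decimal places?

42.2667 m

Let ψ = atan2(Δy, Δx) = atan2(-3.18, -6.14) = -152.6197° be the start→goal bearing.
Normalize: d = |goal − start| / ρ = 6.914622/7.42 = 0.931890, α = (θ_start − ψ) mod 360° = 95.2197° = 1.661897 rad, β = (θ_goal − ψ) mod 360° = 242.4197° = 4.231021 rad.
Common terms: sin α = 0.995853, cos α = -0.090974, sin β = -0.886363, cos β = -0.462992, cos(α−β) = -0.840567, d² = 0.868419. Work in radians in the unit-radius frame; every candidate has L = ρ·(t + p + q).
LSL: p² = 2 + d² − 2cos(α−β) + 2d(sin α − sin β) = 8.057587; p = √p² = 2.838589; φ = atan2(cos β − cos α, d + sin α − sin β) = -0.131435 rad; t = (φ − α) mod 2π = 4.489853 rad, q = (β − φ) mod 2π = 4.362457 rad → L = 7.42·(4.489853 + 2.838589 + 4.362457) = 7.42·11.690899 = 86.746470 m
RSR: p² = 2 + d² − 2cos(α−β) + 2d(sin β − sin α) = 1.041516; p = √p² = 1.020547; φ = atan2(cos α − cos β, d − sin α + sin β) = 2.768467 rad; t = (α − φ) mod 2π = 5.176615 rad, q = (φ − β) mod 2π = 4.820631 rad → L = 7.42·(5.176615 + 1.020547 + 4.820631) = 7.42·11.017793 = 81.752025 m
LSR: p² = d² − 2 + 2cos(α−β) + 2d(sin α + sin β) = -2.608648 < 0 → infeasible
RSL: p² = d² − 2 + 2cos(α−β) − 2d(sin α + sin β) = -3.016781 < 0 → infeasible
RLR: c = (6 − d² + 2cos(α−β) + 2d(sin α − sin β))/8 = 0.869810; p = 2π − arccos c = 5.767207 rad; φ = atan2(cos α − cos β, d − sin α + sin β) = 2.768467 rad; t = (α − φ + p/2) mod 2π = 1.777033 rad, q = (α − β − t + p) mod 2π = 1.421050 rad → L = 7.42·(1.777033 + 5.767207 + 1.421050) = 7.42·8.965289 = 66.522447 m
LRL: c = (6 − d² + 2cos(α−β) − 2d(sin α − sin β))/8 = -0.007198; p = 2π − arccos c = 4.705191 rad; φ = atan2(cos β − cos α, d + sin α − sin β) = -0.131435 rad; t = (φ − α + p/2) mod 2π = 0.559263 rad, q = (β − α − t + p) mod 2π = 0.431867 rad → L = 7.42·(0.559263 + 4.705191 + 0.431867) = 7.42·5.696320 = 42.266697 m
Shortest: LRL with L = 42.266697 m ≈ 42.2667 m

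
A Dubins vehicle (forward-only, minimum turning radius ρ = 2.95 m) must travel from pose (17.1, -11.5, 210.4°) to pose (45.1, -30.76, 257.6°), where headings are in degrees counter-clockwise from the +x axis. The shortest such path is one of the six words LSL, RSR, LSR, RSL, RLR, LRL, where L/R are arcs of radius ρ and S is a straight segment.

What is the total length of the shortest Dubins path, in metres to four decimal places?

Let ψ = atan2(Δy, Δx) = atan2(-19.26, 28.00) = -34.5224° be the start→goal bearing.
Normalize: d = |goal − start| / ρ = 33.984520/2.95 = 11.520176, α = (θ_start − ψ) mod 360° = 244.9224° = 4.274703 rad, β = (θ_goal − ψ) mod 360° = 292.1224° = 5.098498 rad.
Common terms: sin α = -0.905735, cos α = -0.423845, sin β = -0.926381, cos β = 0.376587, cos(α−β) = 0.679441, d² = 132.714461. Work in radians in the unit-radius frame; every candidate has L = ρ·(t + p + q).
LSL: p² = 2 + d² − 2cos(α−β) + 2d(sin α − sin β) = 133.831286; p = √p² = 11.568547; φ = atan2(cos β − cos α, d + sin α − sin β) = 0.069246 rad; t = (φ − α) mod 2π = 2.077728 rad, q = (β − φ) mod 2π = 5.029252 rad → L = 2.95·(2.077728 + 11.568547 + 5.029252) = 2.95·18.675528 = 55.092808 m
RSR: p² = 2 + d² − 2cos(α−β) + 2d(sin β − sin α) = 132.879872; p = √p² = 11.527353; φ = atan2(cos α − cos β, d − sin α + sin β) = -0.069494 rad; t = (α − φ) mod 2π = 4.344196 rad, q = (φ − β) mod 2π = 1.115194 rad → L = 2.95·(4.344196 + 11.527353 + 1.115194) = 2.95·16.986743 = 50.110892 m
LSR: p² = d² − 2 + 2cos(α−β) + 2d(sin α + sin β) = 89.860744; p = √p² = 9.479491; φ = atan2(−cos α − cos β, d + sin α + sin β) − atan2(−2, p) = 0.212810 rad; t = (φ − α) mod 2π = 2.221293 rad, q = (φ − β) mod 2π = 1.397498 rad → L = 2.95·(2.221293 + 9.479491 + 1.397498) = 2.95·13.098281 = 38.639930 m
RSL: p² = d² − 2 + 2cos(α−β) − 2d(sin α + sin β) = 174.285944; p = √p² = 13.201740; φ = atan2(cos α + cos β, d − sin α − sin β) − atan2(2, p) = -0.153891 rad; t = (α − φ) mod 2π = 4.428594 rad, q = (β − φ) mod 2π = 5.252389 rad → L = 2.95·(4.428594 + 13.201740 + 5.252389) = 2.95·22.882723 = 67.504033 m
RLR: c = (6 − d² + 2cos(α−β) + 2d(sin α − sin β))/8 = -15.609984, |c| > 1 → infeasible
LRL: c = (6 − d² + 2cos(α−β) − 2d(sin α − sin β))/8 = -15.728911, |c| > 1 → infeasible
Shortest: LSR with L = 38.639930 m ≈ 38.6399 m

38.6399 m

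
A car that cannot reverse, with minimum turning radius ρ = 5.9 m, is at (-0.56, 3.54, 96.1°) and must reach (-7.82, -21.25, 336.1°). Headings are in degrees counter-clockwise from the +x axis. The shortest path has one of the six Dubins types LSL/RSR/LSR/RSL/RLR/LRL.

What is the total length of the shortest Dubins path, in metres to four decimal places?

43.5093 m

Let ψ = atan2(Δy, Δx) = atan2(-24.79, -7.26) = -106.3232° be the start→goal bearing.
Normalize: d = |goal − start| / ρ = 25.831216/5.9 = 4.378172, α = (θ_start − ψ) mod 360° = 202.4232° = 3.532951 rad, β = (θ_goal − ψ) mod 360° = 82.4232° = 1.438556 rad.
Common terms: sin α = -0.381445, cos α = -0.924392, sin β = 0.991269, cos β = 0.131855, cos(α−β) = -0.500000, d² = 19.168391. Work in radians in the unit-radius frame; every candidate has L = ρ·(t + p + q).
LSL: p² = 2 + d² − 2cos(α−β) + 2d(sin α − sin β) = 10.148438; p = √p² = 3.185661; φ = atan2(cos β − cos α, d + sin α − sin β) = 0.337960 rad; t = (φ − α) mod 2π = 3.088194 rad, q = (β − φ) mod 2π = 1.100597 rad → L = 5.9·(3.088194 + 3.185661 + 1.100597) = 5.9·7.374451 = 43.509264 m
RSR: p² = 2 + d² − 2cos(α−β) + 2d(sin β − sin α) = 34.188345; p = √p² = 5.847080; φ = atan2(cos α − cos β, d − sin α + sin β) = -0.181642 rad; t = (α − φ) mod 2π = 3.714594 rad, q = (φ − β) mod 2π = 4.662987 rad → L = 5.9·(3.714594 + 5.847080 + 4.662987) = 5.9·14.224660 = 83.925497 m
LSR: p² = d² − 2 + 2cos(α−β) + 2d(sin α + sin β) = 21.508223; p = √p² = 4.637696; φ = atan2(−cos α − cos β, d + sin α + sin β) − atan2(−2, p) = 0.564723 rad; t = (φ − α) mod 2π = 3.314957 rad, q = (φ − β) mod 2π = 5.409352 rad → L = 5.9·(3.314957 + 4.637696 + 5.409352) = 5.9·13.362005 = 78.835829 m
RSL: p² = d² − 2 + 2cos(α−β) − 2d(sin α + sin β) = 10.828560; p = √p² = 3.290678; φ = atan2(cos α + cos β, d − sin α − sin β) − atan2(2, p) = -0.753412 rad; t = (α − φ) mod 2π = 4.286363 rad, q = (β − φ) mod 2π = 2.191968 rad → L = 5.9·(4.286363 + 3.290678 + 2.191968) = 5.9·9.769008 = 57.637150 m
RLR: c = (6 − d² + 2cos(α−β) + 2d(sin α − sin β))/8 = -3.273543, |c| > 1 → infeasible
LRL: c = (6 − d² + 2cos(α−β) − 2d(sin α − sin β))/8 = -0.268555; p = 2π − arccos c = 4.440497 rad; φ = atan2(cos β − cos α, d + sin α − sin β) = 0.337960 rad; t = (φ − α + p/2) mod 2π = 5.308442 rad, q = (β − α − t + p) mod 2π = 3.320845 rad → L = 5.9·(5.308442 + 4.440497 + 3.320845) = 5.9·13.069784 = 77.111723 m
Shortest: LSL with L = 43.509264 m ≈ 43.5093 m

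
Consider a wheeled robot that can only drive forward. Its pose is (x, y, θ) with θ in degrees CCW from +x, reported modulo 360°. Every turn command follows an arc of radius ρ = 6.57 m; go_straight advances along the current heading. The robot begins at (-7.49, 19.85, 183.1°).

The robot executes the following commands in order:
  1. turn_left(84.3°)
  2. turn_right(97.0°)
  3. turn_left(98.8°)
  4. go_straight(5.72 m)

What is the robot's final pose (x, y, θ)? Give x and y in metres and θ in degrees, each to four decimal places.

set_pose: (x, y, θ) = (-7.4900, 19.8500, 183.1000°), ρ = 6.57
turn_left(84.3°): centre at ρ to the left, rotate +84.3° → (-13.6979, 13.5876, 267.4000°)
turn_right(97.0°): centre at ρ to the right, rotate −97.0° → (-21.3568, 7.4077, 170.4000°)
turn_left(98.8°): centre at ρ to the left, rotate +98.8° → (-29.0219, 1.0214, 269.2000°)
go_straight(5.72): x += 5.72·cos θ, y += 5.72·sin θ → (-29.1017, -4.6980, 269.2000°)

(-29.1017, -4.6980, 269.2000°)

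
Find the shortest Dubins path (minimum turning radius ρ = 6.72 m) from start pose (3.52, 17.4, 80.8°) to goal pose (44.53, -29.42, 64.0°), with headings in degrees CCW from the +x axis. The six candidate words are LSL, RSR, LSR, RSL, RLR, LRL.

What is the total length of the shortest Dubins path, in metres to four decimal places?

83.3345 m

Let ψ = atan2(Δy, Δx) = atan2(-46.82, 41.01) = -48.7846° be the start→goal bearing.
Normalize: d = |goal − start| / ρ = 62.240923/6.72 = 9.262042, α = (θ_start − ψ) mod 360° = 129.5846° = 2.261678 rad, β = (θ_goal − ψ) mod 360° = 112.7846° = 1.968463 rad.
Common terms: sin α = 0.770684, cos α = -0.637217, sin β = 0.921967, cos β = -0.387268, cos(α−β) = 0.957319, d² = 85.785424. Work in radians in the unit-radius frame; every candidate has L = ρ·(t + p + q).
LSL: p² = 2 + d² − 2cos(α−β) + 2d(sin α − sin β) = 83.068409; p = √p² = 9.114187; φ = atan2(cos β − cos α, d + sin α − sin β) = 0.027428 rad; t = (φ − α) mod 2π = 4.048934 rad, q = (β − φ) mod 2π = 1.941036 rad → L = 6.72·(4.048934 + 9.114187 + 1.941036) = 6.72·15.104157 = 101.499936 m
RSR: p² = 2 + d² − 2cos(α−β) + 2d(sin β − sin α) = 88.673162; p = √p² = 9.416643; φ = atan2(cos α − cos β, d − sin α + sin β) = -0.026546 rad; t = (α − φ) mod 2π = 2.288225 rad, q = (φ − β) mod 2π = 4.288176 rad → L = 6.72·(2.288225 + 9.416643 + 4.288176) = 6.72·15.993043 = 107.473252 m
LSR: p² = d² − 2 + 2cos(α−β) + 2d(sin α + sin β) = 117.054878; p = √p² = 10.819190; φ = atan2(−cos α − cos β, d + sin α + sin β) − atan2(−2, p) = 0.276042 rad; t = (φ − α) mod 2π = 4.297549 rad, q = (φ − β) mod 2π = 4.590764 rad → L = 6.72·(4.297549 + 10.819190 + 4.590764) = 6.72·19.707504 = 132.434425 m
RSL: p² = d² − 2 + 2cos(α−β) − 2d(sin α + sin β) = 54.345249; p = √p² = 7.371923; φ = atan2(cos α + cos β, d − sin α − sin β) − atan2(2, p) = -0.399451 rad; t = (α − φ) mod 2π = 2.661130 rad, q = (β − φ) mod 2π = 2.367914 rad → L = 6.72·(2.661130 + 7.371923 + 2.367914) = 6.72·12.400967 = 83.334498 m
RLR: c = (6 − d² + 2cos(α−β) + 2d(sin α − sin β))/8 = -10.084145, |c| > 1 → infeasible
LRL: c = (6 − d² + 2cos(α−β) − 2d(sin α − sin β))/8 = -9.383551, |c| > 1 → infeasible
Shortest: RSL with L = 83.334498 m ≈ 83.3345 m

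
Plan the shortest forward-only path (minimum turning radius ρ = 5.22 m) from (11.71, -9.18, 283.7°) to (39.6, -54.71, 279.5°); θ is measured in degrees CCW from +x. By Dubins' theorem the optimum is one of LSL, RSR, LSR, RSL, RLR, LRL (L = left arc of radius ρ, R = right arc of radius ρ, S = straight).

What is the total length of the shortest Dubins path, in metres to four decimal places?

53.4719 m

Let ψ = atan2(Δy, Δx) = atan2(-45.53, 27.89) = -58.5099° be the start→goal bearing.
Normalize: d = |goal − start| / ρ = 53.393192/5.22 = 10.228581, α = (θ_start − ψ) mod 360° = 342.2099° = 5.972689 rad, β = (θ_goal − ψ) mod 360° = 338.0099° = 5.899386 rad.
Common terms: sin α = -0.305531, cos α = 0.952182, sin β = -0.374446, cos β = 0.927249, cos(α−β) = 0.997314, d² = 104.623868. Work in radians in the unit-radius frame; every candidate has L = ρ·(t + p + q).
LSL: p² = 2 + d² − 2cos(α−β) + 2d(sin α − sin β) = 106.039056; p = √p² = 10.297527; φ = atan2(cos β − cos α, d + sin α − sin β) = -0.002421 rad; t = (φ − α) mod 2π = 0.308074 rad, q = (β − φ) mod 2π = 5.901807 rad → L = 5.22·(0.308074 + 10.297527 + 5.901807) = 5.22·16.507408 = 86.168671 m
RSR: p² = 2 + d² − 2cos(α−β) + 2d(sin β − sin α) = 103.219421; p = √p² = 10.159696; φ = atan2(cos α − cos β, d − sin α + sin β) = 0.002454 rad; t = (α − φ) mod 2π = 5.970235 rad, q = (φ − β) mod 2π = 0.386254 rad → L = 5.22·(5.970235 + 10.159696 + 0.386254) = 5.22·16.516185 = 86.214486 m
LSR: p² = d² − 2 + 2cos(α−β) + 2d(sin α + sin β) = 90.708094; p = √p² = 9.524080; φ = atan2(−cos α − cos β, d + sin α + sin β) − atan2(−2, p) = 0.012643 rad; t = (φ − α) mod 2π = 0.323139 rad, q = (φ − β) mod 2π = 0.396443 rad → L = 5.22·(0.323139 + 9.524080 + 0.396443) = 5.22·10.243661 = 53.471911 m
RSL: p² = d² − 2 + 2cos(α−β) − 2d(sin α + sin β) = 118.528900; p = √p² = 10.887098; φ = atan2(cos α + cos β, d − sin α − sin β) − atan2(2, p) = -0.011063 rad; t = (α − φ) mod 2π = 5.983753 rad, q = (β − φ) mod 2π = 5.910449 rad → L = 5.22·(5.983753 + 10.887098 + 5.910449) = 5.22·22.781300 = 118.918386 m
RLR: c = (6 − d² + 2cos(α−β) + 2d(sin α − sin β))/8 = -11.902428, |c| > 1 → infeasible
LRL: c = (6 − d² + 2cos(α−β) − 2d(sin α − sin β))/8 = -12.254882, |c| > 1 → infeasible
Shortest: LSR with L = 53.471911 m ≈ 53.4719 m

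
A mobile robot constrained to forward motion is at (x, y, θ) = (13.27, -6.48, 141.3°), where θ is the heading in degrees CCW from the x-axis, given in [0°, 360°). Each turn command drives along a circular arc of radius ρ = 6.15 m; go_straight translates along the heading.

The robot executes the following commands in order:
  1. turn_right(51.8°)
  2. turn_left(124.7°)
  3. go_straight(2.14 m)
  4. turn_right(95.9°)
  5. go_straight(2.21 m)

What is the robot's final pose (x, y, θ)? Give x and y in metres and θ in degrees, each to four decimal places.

set_pose: (x, y, θ) = (13.2700, -6.4800, 141.3000°), ρ = 6.15
turn_right(51.8°): centre at ρ to the right, rotate −51.8° → (10.9655, -1.6267, 89.5000°)
turn_left(124.7°): centre at ρ to the left, rotate +124.7° → (1.3589, 3.5135, 214.2000°)
go_straight(2.14): x += 2.14·cos θ, y += 2.14·sin θ → (-0.4111, 2.3107, 214.2000°)
turn_right(95.9°): centre at ρ to the right, rotate −95.9° → (-9.2828, 4.4816, 118.3000°)
go_straight(2.21): x += 2.21·cos θ, y += 2.21·sin θ → (-10.3305, 6.4274, 118.3000°)

(-10.3305, 6.4274, 118.3000°)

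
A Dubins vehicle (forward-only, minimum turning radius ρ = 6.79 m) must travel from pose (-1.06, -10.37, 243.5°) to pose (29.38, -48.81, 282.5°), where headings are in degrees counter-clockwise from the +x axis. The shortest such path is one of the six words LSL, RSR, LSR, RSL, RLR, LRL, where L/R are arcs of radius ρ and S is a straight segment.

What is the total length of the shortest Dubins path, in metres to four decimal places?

Let ψ = atan2(Δy, Δx) = atan2(-38.44, 30.44) = -51.6249° be the start→goal bearing.
Normalize: d = |goal − start| / ρ = 49.032920/6.79 = 7.221343, α = (θ_start − ψ) mod 360° = 295.1249° = 5.150901 rad, β = (θ_goal − ψ) mod 360° = 334.1249° = 5.831579 rad.
Common terms: sin α = -0.905385, cos α = 0.424593, sin β = -0.436411, cos β = 0.899747, cos(α−β) = 0.777146, d² = 52.147796. Work in radians in the unit-radius frame; every candidate has L = ρ·(t + p + q).
LSL: p² = 2 + d² − 2cos(α−β) + 2d(sin α − sin β) = 45.820269; p = √p² = 6.769067; φ = atan2(cos β − cos α, d + sin α − sin β) = 0.070253 rad; t = (φ − α) mod 2π = 1.202537 rad, q = (β − φ) mod 2π = 5.761326 rad → L = 6.79·(1.202537 + 6.769067 + 5.761326) = 6.79·13.732931 = 93.246600 m
RSR: p² = 2 + d² − 2cos(α−β) + 2d(sin β − sin α) = 59.366739; p = √p² = 7.704981; φ = atan2(cos α − cos β, d − sin α + sin β) = -0.061708 rad; t = (α − φ) mod 2π = 5.212609 rad, q = (φ − β) mod 2π = 0.389898 rad → L = 6.79·(5.212609 + 7.704981 + 0.389898) = 6.79·13.307488 = 90.357846 m
LSR: p² = d² − 2 + 2cos(α−β) + 2d(sin α + sin β) = 32.322955; p = √p² = 5.685328; φ = atan2(−cos α − cos β, d + sin α + sin β) − atan2(−2, p) = 0.116714 rad; t = (φ − α) mod 2π = 1.248999 rad, q = (φ − β) mod 2π = 0.568320 rad → L = 6.79·(1.248999 + 5.685328 + 0.568320) = 6.79·7.502647 = 50.942973 m
RSL: p² = d² − 2 + 2cos(α−β) − 2d(sin α + sin β) = 71.081221; p = √p² = 8.430968; φ = atan2(cos α + cos β, d − sin α − sin β) − atan2(2, p) = -0.079475 rad; t = (α − φ) mod 2π = 5.230376 rad, q = (β − φ) mod 2π = 5.911054 rad → L = 6.79·(5.230376 + 8.430968 + 5.911054) = 6.79·19.572398 = 132.896585 m
RLR: c = (6 − d² + 2cos(α−β) + 2d(sin α − sin β))/8 = -6.420842, |c| > 1 → infeasible
LRL: c = (6 − d² + 2cos(α−β) − 2d(sin α − sin β))/8 = -4.727534, |c| > 1 → infeasible
Shortest: LSR with L = 50.942973 m ≈ 50.9430 m

50.9430 m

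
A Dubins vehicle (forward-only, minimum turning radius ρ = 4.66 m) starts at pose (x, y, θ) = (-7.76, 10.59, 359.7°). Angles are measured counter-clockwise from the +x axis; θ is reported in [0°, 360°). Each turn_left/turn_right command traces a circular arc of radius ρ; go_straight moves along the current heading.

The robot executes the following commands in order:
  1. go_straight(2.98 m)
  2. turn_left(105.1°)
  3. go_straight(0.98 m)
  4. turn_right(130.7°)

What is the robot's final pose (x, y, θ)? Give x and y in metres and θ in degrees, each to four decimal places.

(6.0403, 22.7545, 334.1000°)

set_pose: (x, y, θ) = (-7.7600, 10.5900, 359.7000°), ρ = 4.66
go_straight(2.98): x += 2.98·cos θ, y += 2.98·sin θ → (-4.7800, 10.5744, 359.7000°)
turn_left(105.1°): centre at ρ to the left, rotate +105.1° → (-0.2502, 16.4247, 464.8000° ≡ 104.8000°)
go_straight(0.98): x += 0.98·cos θ, y += 0.98·sin θ → (-0.5006, 17.3722, 104.8000°)
turn_right(130.7°): centre at ρ to the right, rotate −130.7° → (6.0403, 22.7545, -25.9000° ≡ 334.1000°)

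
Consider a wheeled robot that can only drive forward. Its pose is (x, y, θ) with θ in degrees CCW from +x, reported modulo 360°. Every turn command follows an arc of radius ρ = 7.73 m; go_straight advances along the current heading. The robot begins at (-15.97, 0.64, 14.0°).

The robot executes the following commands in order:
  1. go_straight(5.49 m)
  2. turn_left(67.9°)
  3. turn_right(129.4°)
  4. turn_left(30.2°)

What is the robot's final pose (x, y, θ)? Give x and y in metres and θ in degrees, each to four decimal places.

(11.8922, 10.3545, 342.7000°)

set_pose: (x, y, θ) = (-15.9700, 0.6400, 14.0000°), ρ = 7.73
go_straight(5.49): x += 5.49·cos θ, y += 5.49·sin θ → (-10.6431, 1.9682, 14.0000°)
turn_left(67.9°): centre at ρ to the left, rotate +67.9° → (-4.8602, 8.3794, 81.9000°)
turn_right(129.4°): centre at ρ to the right, rotate −129.4° → (8.4918, 12.5125, -47.5000° ≡ 312.5000°)
turn_left(30.2°): centre at ρ to the left, rotate +30.2° → (11.8922, 10.3545, 342.7000°)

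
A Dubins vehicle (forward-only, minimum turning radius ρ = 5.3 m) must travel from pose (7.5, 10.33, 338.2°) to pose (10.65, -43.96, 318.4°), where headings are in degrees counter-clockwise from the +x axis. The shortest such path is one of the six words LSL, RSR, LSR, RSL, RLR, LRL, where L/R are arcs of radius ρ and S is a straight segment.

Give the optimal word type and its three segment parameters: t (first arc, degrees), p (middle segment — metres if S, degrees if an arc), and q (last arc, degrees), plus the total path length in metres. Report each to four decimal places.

Let ψ = atan2(Δy, Δx) = atan2(-54.29, 3.15) = -86.6793° be the start→goal bearing.
Normalize: d = |goal − start| / ρ = 54.381307/5.3 = 10.260624, α = (θ_start − ψ) mod 360° = 64.8793° = 1.132358 rad, β = (θ_goal − ψ) mod 360° = 45.0793° = 0.786783 rad.
Common terms: sin α = 0.905416, cos α = 0.424526, sin β = 0.708085, cos β = 0.706127, cos(α−β) = 0.940881, d² = 105.280406. Work in radians in the unit-radius frame; every candidate has L = ρ·(t + p + q).
LSL: p² = 2 + d² − 2cos(α−β) + 2d(sin α − sin β) = 109.448115; p = √p² = 10.461745; φ = atan2(cos β − cos α, d + sin α − sin β) = 0.026920 rad; t = (φ − α) mod 2π = 5.177748 rad, q = (β − φ) mod 2π = 0.759862 rad → L = 5.3·(5.177748 + 10.461745 + 0.759862) = 5.3·16.399355 = 86.916584 m
RSR: p² = 2 + d² − 2cos(α−β) + 2d(sin β − sin α) = 101.349174; p = √p² = 10.067233; φ = atan2(cos α − cos β, d − sin α + sin β) = -0.027976 rad; t = (α − φ) mod 2π = 1.160333 rad, q = (φ − β) mod 2π = 5.468427 rad → L = 5.3·(1.160333 + 10.067233 + 5.468427) = 5.3·16.695993 = 88.488764 m
LSR: p² = d² − 2 + 2cos(α−β) + 2d(sin α + sin β) = 138.273216; p = √p² = 11.758963; φ = atan2(−cos α − cos β, d + sin α + sin β) − atan2(−2, p) = 0.073537 rad; t = (φ − α) mod 2π = 5.224365 rad, q = (φ − β) mod 2π = 5.569940 rad → L = 5.3·(5.224365 + 11.758963 + 5.569940) = 5.3·22.553268 = 119.532319 m
RSL: p² = d² − 2 + 2cos(α−β) − 2d(sin α + sin β) = 72.051119; p = √p² = 8.488293; φ = atan2(cos α + cos β, d − sin α − sin β) − atan2(2, p) = -0.101381 rad; t = (α − φ) mod 2π = 1.233739 rad, q = (β − φ) mod 2π = 0.888163 rad → L = 5.3·(1.233739 + 8.488293 + 0.888163) = 5.3·10.610195 = 56.234035 m
RLR: c = (6 − d² + 2cos(α−β) + 2d(sin α − sin β))/8 = -11.668647, |c| > 1 → infeasible
LRL: c = (6 − d² + 2cos(α−β) − 2d(sin α − sin β))/8 = -12.681014, |c| > 1 → infeasible
Shortest: RSL with L = 56.234035 m ≈ 56.2340 m
Convert RSL to answer units (arcs ×180/π): t = 1.233739·180/π = 70.6880°, p = ρ·p = 5.3·8.488293 = 44.9880 m, q = 0.888163·180/π = 50.8880°, L = 56.2340 m.

RSL: t = 70.6880°, p = 44.9880 m, q = 50.8880°, L = 56.2340 m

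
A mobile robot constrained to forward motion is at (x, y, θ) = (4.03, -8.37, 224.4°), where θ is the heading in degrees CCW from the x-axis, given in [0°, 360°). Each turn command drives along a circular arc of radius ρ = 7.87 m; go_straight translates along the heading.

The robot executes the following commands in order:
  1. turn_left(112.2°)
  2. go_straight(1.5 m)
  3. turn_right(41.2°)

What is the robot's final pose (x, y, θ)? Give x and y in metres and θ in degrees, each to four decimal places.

set_pose: (x, y, θ) = (4.0300, -8.3700, 224.4000°), ρ = 7.87
turn_left(112.2°): centre at ρ to the left, rotate +112.2° → (6.4108, -21.2156, 336.6000°)
go_straight(1.5): x += 1.5·cos θ, y += 1.5·sin θ → (7.7874, -21.8114, 336.6000°)
turn_right(41.2°): centre at ρ to the right, rotate −41.2° → (11.7711, -25.6584, 295.4000°)

(11.7711, -25.6584, 295.4000°)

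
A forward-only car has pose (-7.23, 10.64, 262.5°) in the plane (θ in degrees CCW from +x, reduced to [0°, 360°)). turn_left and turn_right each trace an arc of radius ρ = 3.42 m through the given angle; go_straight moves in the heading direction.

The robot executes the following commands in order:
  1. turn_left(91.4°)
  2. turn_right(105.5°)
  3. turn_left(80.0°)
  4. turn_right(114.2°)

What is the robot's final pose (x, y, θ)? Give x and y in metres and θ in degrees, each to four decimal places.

set_pose: (x, y, θ) = (-7.2300, 10.6400, 262.5000°), ρ = 3.42
turn_left(91.4°): centre at ρ to the left, rotate +91.4° → (-4.2027, 6.7930, 353.9000°)
turn_right(105.5°): centre at ρ to the right, rotate −105.5° → (-1.3863, 2.1333, 248.4000°)
turn_left(80.0°): centre at ρ to the left, rotate +80.0° → (0.0015, -2.0385, 328.4000°)
turn_right(114.2°): centre at ρ to the right, rotate −114.2° → (0.1318, -7.7801, 214.2000°)

(0.1318, -7.7801, 214.2000°)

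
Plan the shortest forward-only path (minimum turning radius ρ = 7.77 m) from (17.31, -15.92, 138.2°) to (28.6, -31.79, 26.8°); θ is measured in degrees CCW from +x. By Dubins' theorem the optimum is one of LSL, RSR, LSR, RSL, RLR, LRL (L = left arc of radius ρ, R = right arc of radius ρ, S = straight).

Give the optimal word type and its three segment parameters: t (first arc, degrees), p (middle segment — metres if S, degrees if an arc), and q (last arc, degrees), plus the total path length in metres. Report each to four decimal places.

Let ψ = atan2(Δy, Δx) = atan2(-15.87, 11.29) = -54.5718° be the start→goal bearing.
Normalize: d = |goal − start| / ρ = 19.476165/7.77 = 2.506585, α = (θ_start − ψ) mod 360° = 192.7718° = 3.364502 rad, β = (θ_goal − ψ) mod 360° = 81.3718° = 1.420205 rad.
Common terms: sin α = -0.221068, cos α = -0.975258, sin β = 0.988683, cos β = 0.150023, cos(α−β) = -0.364877, d² = 6.282968. Work in radians in the unit-radius frame; every candidate has L = ρ·(t + p + q).
LSL: p² = 2 + d² − 2cos(α−β) + 2d(sin α − sin β) = 2.948038; p = √p² = 1.716985; φ = atan2(cos β − cos α, d + sin α − sin β) = 0.714688 rad; t = (φ − α) mod 2π = 3.633372 rad, q = (β − φ) mod 2π = 0.705517 rad → L = 7.77·(3.633372 + 1.716985 + 0.705517) = 7.77·6.055874 = 47.054138 m
RSR: p² = 2 + d² − 2cos(α−β) + 2d(sin β − sin α) = 15.077405; p = √p² = 3.882963; φ = atan2(cos α − cos β, d − sin α + sin β) = -0.294017 rad; t = (α − φ) mod 2π = 3.658519 rad, q = (φ − β) mod 2π = 4.568963 rad → L = 7.77·(3.658519 + 3.882963 + 4.568963) = 7.77·12.110446 = 94.098162 m
LSR: p² = d² − 2 + 2cos(α−β) + 2d(sin α + sin β) = 7.401398; p = √p² = 2.720551; φ = atan2(−cos α − cos β, d + sin α + sin β) − atan2(−2, p) = 0.880826 rad; t = (φ − α) mod 2π = 3.799509 rad, q = (φ − β) mod 2π = 5.743806 rad → L = 7.77·(3.799509 + 2.720551 + 5.743806) = 7.77·12.263866 = 95.290238 m
RSL: p² = d² − 2 + 2cos(α−β) − 2d(sin α + sin β) = -0.294969 < 0 → infeasible
RLR: c = (6 − d² + 2cos(α−β) + 2d(sin α − sin β))/8 = -0.884676; p = 2π − arccos c = 3.626591 rad; φ = atan2(cos α − cos β, d − sin α + sin β) = -0.294017 rad; t = (α − φ + p/2) mod 2π = 5.471815 rad, q = (α − β − t + p) mod 2π = 0.099073 rad → L = 7.77·(5.471815 + 3.626591 + 0.099073) = 7.77·9.197479 = 71.464411 m
LRL: c = (6 − d² + 2cos(α−β) − 2d(sin α − sin β))/8 = 0.631495; p = 2π − arccos c = 5.395869 rad; φ = atan2(cos β − cos α, d + sin α − sin β) = 0.714688 rad; t = (φ − α + p/2) mod 2π = 0.048121 rad, q = (β − α − t + p) mod 2π = 3.403451 rad → L = 7.77·(0.048121 + 5.395869 + 3.403451) = 7.77·8.847441 = 68.744620 m
Shortest: LSL with L = 47.054138 m ≈ 47.0541 m
Convert LSL to answer units (arcs ×180/π): t = 3.633372·180/π = 208.1769°, p = ρ·p = 7.77·1.716985 = 13.3410 m, q = 0.705517·180/π = 40.4231°, L = 47.0541 m.

LSL: t = 208.1769°, p = 13.3410 m, q = 40.4231°, L = 47.0541 m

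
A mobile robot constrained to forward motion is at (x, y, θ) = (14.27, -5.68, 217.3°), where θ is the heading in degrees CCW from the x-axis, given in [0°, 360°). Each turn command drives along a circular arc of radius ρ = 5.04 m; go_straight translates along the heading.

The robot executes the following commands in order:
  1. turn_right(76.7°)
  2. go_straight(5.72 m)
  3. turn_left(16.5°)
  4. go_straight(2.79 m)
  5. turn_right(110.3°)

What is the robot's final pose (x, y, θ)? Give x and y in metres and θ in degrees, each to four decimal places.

set_pose: (x, y, θ) = (14.2700, -5.6800, 217.3000°), ρ = 5.04
turn_right(76.7°): centre at ρ to the right, rotate −76.7° → (8.0168, -5.5654, 140.6000°)
go_straight(5.72): x += 5.72·cos θ, y += 5.72·sin θ → (3.5967, -1.9347, 140.6000°)
turn_left(16.5°): centre at ρ to the left, rotate +16.5° → (2.3589, -1.1865, 157.1000°)
go_straight(2.79): x += 2.79·cos θ, y += 2.79·sin θ → (-0.2112, -0.1009, 157.1000°)
turn_right(110.3°): centre at ρ to the right, rotate −110.3° → (-1.9240, 7.9920, 46.8000°)

(-1.9240, 7.9920, 46.8000°)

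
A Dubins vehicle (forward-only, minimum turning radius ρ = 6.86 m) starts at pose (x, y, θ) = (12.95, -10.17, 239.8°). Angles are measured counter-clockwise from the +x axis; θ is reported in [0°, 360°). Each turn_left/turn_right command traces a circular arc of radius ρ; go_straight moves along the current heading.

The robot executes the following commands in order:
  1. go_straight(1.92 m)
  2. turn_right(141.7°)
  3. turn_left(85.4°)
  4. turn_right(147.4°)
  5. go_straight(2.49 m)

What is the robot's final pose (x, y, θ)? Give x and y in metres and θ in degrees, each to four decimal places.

set_pose: (x, y, θ) = (12.9500, -10.1700, 239.8000°), ρ = 6.86
go_straight(1.92): x += 1.92·cos θ, y += 1.92·sin θ → (11.9842, -11.8294, 239.8000°)
turn_right(141.7°): centre at ρ to the right, rotate −141.7° → (-0.7363, -9.3453, 98.1000°)
turn_left(85.4°): centre at ρ to the left, rotate +85.4° → (-7.9466, -3.4647, 183.5000°)
turn_right(147.4°): centre at ρ to the right, rotate −147.4° → (-12.4073, 8.9254, 36.1000°)
go_straight(2.49): x += 2.49·cos θ, y += 2.49·sin θ → (-10.3954, 10.3925, 36.1000°)

(-10.3954, 10.3925, 36.1000°)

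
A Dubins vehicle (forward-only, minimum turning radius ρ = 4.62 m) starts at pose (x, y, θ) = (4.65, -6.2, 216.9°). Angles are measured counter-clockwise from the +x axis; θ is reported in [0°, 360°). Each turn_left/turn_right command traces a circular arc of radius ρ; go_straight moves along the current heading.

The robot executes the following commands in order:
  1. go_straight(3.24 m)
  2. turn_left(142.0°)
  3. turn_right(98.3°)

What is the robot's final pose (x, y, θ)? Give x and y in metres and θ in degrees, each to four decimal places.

set_pose: (x, y, θ) = (4.6500, -6.2000, 216.9000°), ρ = 4.62
go_straight(3.24): x += 3.24·cos θ, y += 3.24·sin θ → (2.0590, -8.1454, 216.9000°)
turn_left(142.0°): centre at ρ to the left, rotate +142.0° → (4.7443, -16.4591, 358.9000°)
turn_right(98.3°): centre at ρ to the right, rotate −98.3° → (9.2135, -21.8328, 260.6000°)

(9.2135, -21.8328, 260.6000°)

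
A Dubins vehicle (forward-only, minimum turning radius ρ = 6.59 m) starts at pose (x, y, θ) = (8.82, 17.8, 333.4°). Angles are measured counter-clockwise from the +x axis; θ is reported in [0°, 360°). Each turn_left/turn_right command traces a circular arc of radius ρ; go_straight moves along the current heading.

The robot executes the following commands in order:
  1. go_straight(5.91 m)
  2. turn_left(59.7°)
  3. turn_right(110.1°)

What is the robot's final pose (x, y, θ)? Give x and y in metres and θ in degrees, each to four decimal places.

(30.6739, 11.4875, 283.0000°)

set_pose: (x, y, θ) = (8.8200, 17.8000, 333.4000°), ρ = 6.59
go_straight(5.91): x += 5.91·cos θ, y += 5.91·sin θ → (14.1045, 15.1537, 333.4000°)
turn_left(59.7°): centre at ρ to the left, rotate +59.7° → (20.6540, 15.5257, 393.1000° ≡ 33.1000°)
turn_right(110.1°): centre at ρ to the right, rotate −110.1° → (30.6739, 11.4875, -77.0000° ≡ 283.0000°)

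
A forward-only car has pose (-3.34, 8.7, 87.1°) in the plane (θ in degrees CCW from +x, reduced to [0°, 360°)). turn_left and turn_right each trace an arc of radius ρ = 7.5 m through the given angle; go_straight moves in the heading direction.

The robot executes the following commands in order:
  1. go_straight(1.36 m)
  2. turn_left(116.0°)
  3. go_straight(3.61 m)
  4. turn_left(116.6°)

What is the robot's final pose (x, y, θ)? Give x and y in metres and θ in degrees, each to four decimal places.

(-18.9331, 3.3014, 319.7000°)

set_pose: (x, y, θ) = (-3.3400, 8.7000, 87.1000°), ρ = 7.5
go_straight(1.36): x += 1.36·cos θ, y += 1.36·sin θ → (-3.2712, 10.0583, 87.1000°)
turn_left(116.0°): centre at ρ to the left, rotate +116.0° → (-13.7041, 17.3364, 203.1000°)
go_straight(3.61): x += 3.61·cos θ, y += 3.61·sin θ → (-17.0247, 15.9200, 203.1000°)
turn_left(116.6°): centre at ρ to the left, rotate +116.6° → (-18.9331, 3.3014, 319.7000°)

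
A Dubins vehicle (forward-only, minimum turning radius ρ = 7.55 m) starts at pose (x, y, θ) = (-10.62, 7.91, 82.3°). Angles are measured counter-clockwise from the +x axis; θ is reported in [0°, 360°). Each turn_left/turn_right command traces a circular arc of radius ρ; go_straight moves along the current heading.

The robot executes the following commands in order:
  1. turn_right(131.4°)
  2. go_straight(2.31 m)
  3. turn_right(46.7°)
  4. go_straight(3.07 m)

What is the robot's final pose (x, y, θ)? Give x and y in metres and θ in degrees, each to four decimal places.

(5.5755, 1.3351, 264.2000°)

set_pose: (x, y, θ) = (-10.6200, 7.9100, 82.3000°), ρ = 7.55
turn_right(131.4°): centre at ρ to the right, rotate −131.4° → (2.5686, 11.8417, -49.1000° ≡ 310.9000°)
go_straight(2.31): x += 2.31·cos θ, y += 2.31·sin θ → (4.0811, 10.0957, 310.9000°)
turn_right(46.7°): centre at ρ to the right, rotate −46.7° → (5.8857, 4.3894, 264.2000°)
go_straight(3.07): x += 3.07·cos θ, y += 3.07·sin θ → (5.5755, 1.3351, 264.2000°)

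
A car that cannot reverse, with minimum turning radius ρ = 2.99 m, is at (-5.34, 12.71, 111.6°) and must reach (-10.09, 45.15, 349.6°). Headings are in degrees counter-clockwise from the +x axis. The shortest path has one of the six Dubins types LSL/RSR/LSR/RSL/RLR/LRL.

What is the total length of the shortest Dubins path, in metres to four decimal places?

Let ψ = atan2(Δy, Δx) = atan2(32.44, -4.75) = 98.3303° be the start→goal bearing.
Normalize: d = |goal − start| / ρ = 32.785913/2.99 = 10.965188, α = (θ_start − ψ) mod 360° = 13.2697° = 0.231600 rad, β = (θ_goal − ψ) mod 360° = 251.2697° = 4.385484 rad.
Common terms: sin α = 0.229535, cos α = 0.973300, sin β = -0.947041, cos β = -0.321114, cos(α−β) = -0.529919, d² = 120.235355. Work in radians in the unit-radius frame; every candidate has L = ρ·(t + p + q).
LSL: p² = 2 + d² − 2cos(α−β) + 2d(sin α − sin β) = 149.097946; p = √p² = 12.210567; φ = atan2(cos β − cos α, d + sin α − sin β) = -0.106207 rad; t = (φ − α) mod 2π = 5.945378 rad, q = (β − φ) mod 2π = 4.491691 rad → L = 2.99·(5.945378 + 12.210567 + 4.491691) = 2.99·22.647636 = 67.716431 m
RSR: p² = 2 + d² − 2cos(α−β) + 2d(sin β − sin α) = 97.492441; p = √p² = 9.873826; φ = atan2(cos α − cos β, d − sin α + sin β) = 0.131474 rad; t = (α − φ) mod 2π = 0.100126 rad, q = (φ − β) mod 2π = 2.029175 rad → L = 2.99·(0.100126 + 9.873826 + 2.029175) = 2.99·12.003128 = 35.889352 m
LSR: p² = d² − 2 + 2cos(α−β) + 2d(sin α + sin β) = 101.440353; p = √p² = 10.071760; φ = atan2(−cos α − cos β, d + sin α + sin β) − atan2(−2, p) = 0.132468 rad; t = (φ − α) mod 2π = 6.184054 rad, q = (φ − β) mod 2π = 2.030170 rad → L = 2.99·(6.184054 + 10.071760 + 2.030170) = 2.99·18.285984 = 54.675091 m
RSL: p² = d² − 2 + 2cos(α−β) − 2d(sin α + sin β) = 132.910681; p = √p² = 11.528689; φ = atan2(cos α + cos β, d − sin α − sin β) − atan2(2, p) = -0.116004 rad; t = (α − φ) mod 2π = 0.347604 rad, q = (β − φ) mod 2π = 4.501487 rad → L = 2.99·(0.347604 + 11.528689 + 4.501487) = 2.99·16.377780 = 48.969564 m
RLR: c = (6 − d² + 2cos(α−β) + 2d(sin α − sin β))/8 = -11.186555, |c| > 1 → infeasible
LRL: c = (6 − d² + 2cos(α−β) − 2d(sin α − sin β))/8 = -17.637243, |c| > 1 → infeasible
Shortest: RSR with L = 35.889352 m ≈ 35.8894 m

35.8894 m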